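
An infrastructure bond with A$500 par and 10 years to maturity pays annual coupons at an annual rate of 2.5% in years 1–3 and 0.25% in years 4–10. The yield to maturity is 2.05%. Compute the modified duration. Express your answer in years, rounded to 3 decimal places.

Periodic yield y = 0.0205. First find Macaulay duration:
  t   CF        PV=CF/(1+0.0205)^t    t·PV
  1        12.50        12.2489        12.2489
  2        12.50        12.0028        24.0057
  3        12.50        11.7617        35.2852
  4         1.25         1.1525         4.6102
  5         1.25         1.1294         5.6470
  6         1.25         1.1067         6.6402
  7         1.25         1.0845         7.5913
  8         1.25         1.0627         8.5015
  9         1.25         1.0413         9.3721
  10      501.25       409.1893     4,091.8932
  Σ                    451.7799     4,205.7953
P = 451.7799; Macaulay duration = 4,205.7953 / 451.7799 = 9.30939 years.
Modified duration = D_Mac / (1 + y) = 9.30939 / 1.0205 = 9.12238 years.

9.122 years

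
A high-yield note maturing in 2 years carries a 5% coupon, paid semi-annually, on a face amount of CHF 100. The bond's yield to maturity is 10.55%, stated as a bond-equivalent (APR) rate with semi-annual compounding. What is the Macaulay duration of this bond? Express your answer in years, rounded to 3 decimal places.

Periodic yield y = 0.05275. Discount each cash flow and weight by its period:
  t   CF        PV=CF/(1+0.05275)^t    t·PV
  1         2.50         2.3747         2.3747
  2         2.50         2.2557         4.5115
  3         2.50         2.1427         6.4281
  4       102.50        83.4493       333.7973
  Σ                     90.2225       347.1117
Price P = Σ PV = 90.2225.
Macaulay duration = Σ(t·PV) / P = 347.1117 / 90.2225 = 3.84728 half-year periods.
In years: 3.84728 / 2 = 1.92364 years.

1.924 years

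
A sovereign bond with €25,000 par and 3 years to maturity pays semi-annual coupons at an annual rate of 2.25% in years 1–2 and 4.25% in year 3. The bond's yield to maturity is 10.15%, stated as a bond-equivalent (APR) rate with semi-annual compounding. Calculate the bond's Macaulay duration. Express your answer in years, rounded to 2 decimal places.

Periodic yield y = 0.05075. Discount each cash flow and weight by its period:
  t   CF        PV=CF/(1+0.05075)^t    t·PV
  1       281.25       267.6660       267.6660
  2       281.25       254.7380       509.4760
  3       281.25       242.4345       727.3034
  4       281.25       230.7251       922.9006
  5       531.25       414.7649     2,073.8243
  6    25,531.25    18,970.3650   113,822.1898
  Σ                 20,380.6934   118,323.3599
Price P = Σ PV = 20,380.6934.
Macaulay duration = Σ(t·PV) / P = 118,323.3599 / 20,380.6934 = 5.80566 half-year periods.
In years: 5.80566 / 2 = 2.90283 years.

2.90 years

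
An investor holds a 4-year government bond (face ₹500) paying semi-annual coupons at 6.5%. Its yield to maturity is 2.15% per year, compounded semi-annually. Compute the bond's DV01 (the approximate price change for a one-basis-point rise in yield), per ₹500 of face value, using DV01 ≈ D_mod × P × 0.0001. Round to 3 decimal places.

Periodic yield y = 0.01075.
  t   CF        PV=CF/(1+0.01075)^t    t·PV
  1        16.25        16.0772        16.0772
  2        16.25        15.9062        31.8124
  3        16.25        15.7370        47.2110
  4        16.25        15.5696        62.2785
  5        16.25        15.4040        77.0202
  6        16.25        15.2402        91.4412
  7        16.25        15.0781       105.5468
  8       516.25       473.9255     3,791.4039
  Σ                    582.9378     4,222.7912
P = 582.9378; D_Mac = 7.24398 half-year periods = 3.62199 yrs; D_mod = 3.58347 yrs.
DV01 ≈ 3.58347 × 582.9378 × 0.0001 = 0.208894.

₹0.209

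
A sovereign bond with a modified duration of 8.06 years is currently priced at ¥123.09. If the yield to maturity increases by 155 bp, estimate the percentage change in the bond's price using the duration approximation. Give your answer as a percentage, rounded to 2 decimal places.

Duration approximation: ΔP/P ≈ -D_mod · Δy = -8.06 × (+0.0155) = -0.124930.
As a percentage: -12.4930%.

-12.49%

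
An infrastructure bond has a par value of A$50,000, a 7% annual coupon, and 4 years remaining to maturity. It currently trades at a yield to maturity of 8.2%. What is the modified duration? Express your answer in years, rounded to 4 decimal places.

Periodic yield y = 0.082. First find Macaulay duration:
  t   CF        PV=CF/(1+0.082)^t    t·PV
  1     3,500.00     3,234.7505     3,234.7505
  2     3,500.00     2,989.6030     5,979.2060
  3     3,500.00     2,763.0342     8,289.1026
  4    53,500.00    39,034.1511   156,136.6044
  Σ                 48,021.5388   173,639.6635
P = 48,021.5388; Macaulay duration = 173,639.6635 / 48,021.5388 = 3.61587 years.
Modified duration = D_Mac / (1 + y) = 3.61587 / 1.082 = 3.34184 years.

3.3418 years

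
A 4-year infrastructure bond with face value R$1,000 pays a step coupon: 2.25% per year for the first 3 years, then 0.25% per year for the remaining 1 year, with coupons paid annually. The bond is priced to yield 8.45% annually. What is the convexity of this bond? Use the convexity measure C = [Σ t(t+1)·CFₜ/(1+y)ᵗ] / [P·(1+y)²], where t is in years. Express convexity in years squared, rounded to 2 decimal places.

With y = 0.0845:
  t   CF        PV=CF/(1+0.0845)^t    t·PV        t(t+1)·PV
  1        22.50        20.7469        20.7469          41.4938
  2        22.50        19.1304        38.2607         114.7822
  3        22.50        17.6398        52.9194         211.6777
  4     1,002.50       724.7132     2,898.8527      14,494.2635
  Σ                    782.2302     3,010.7797      14,862.2172
P = 782.2302.
Convexity = Σ t(t+1)·PV / [P·(1+y)²] = 14,862.2172 / (782.2302 × 1.176140) = 16.15436.

16.15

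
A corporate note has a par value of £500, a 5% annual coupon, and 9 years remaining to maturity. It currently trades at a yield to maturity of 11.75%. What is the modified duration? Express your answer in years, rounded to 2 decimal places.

6.27 years

Periodic yield y = 0.1175. First find Macaulay duration:
  t   CF        PV=CF/(1+0.1175)^t    t·PV
  1        25.00        22.3714        22.3714
  2        25.00        20.0191        40.0382
  3        25.00        17.9142        53.7426
  4        25.00        16.0306        64.1224
  5        25.00        14.3451        71.7253
  6        25.00        12.8367        77.0205
  7        25.00        11.4870        80.4091
  8        25.00        10.2792        82.2337
  9       525.00       193.1664     1,738.4973
  Σ                    318.4497     2,230.1605
P = 318.4497; Macaulay duration = 2,230.1605 / 318.4497 = 7.00318 years.
Modified duration = D_Mac / (1 + y) = 7.00318 / 1.1175 = 6.26683 years.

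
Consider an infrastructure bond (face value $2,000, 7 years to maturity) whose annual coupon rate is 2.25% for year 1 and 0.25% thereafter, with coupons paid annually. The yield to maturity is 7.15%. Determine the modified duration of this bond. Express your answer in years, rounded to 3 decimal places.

Periodic yield y = 0.0715. First find Macaulay duration:
  t   CF        PV=CF/(1+0.0715)^t    t·PV
  1        45.00        41.9972        41.9972
  2         5.00         4.3550         8.7099
  3         5.00         4.0644        12.1931
  4         5.00         3.7932        15.1726
  5         5.00         3.5400        17.7002
  6         5.00         3.3038        19.8229
  7     2,005.00     1,236.4289     8,655.0023
  Σ                  1,297.4825     8,770.5984
P = 1,297.4825; Macaulay duration = 8,770.5984 / 1,297.4825 = 6.75970 years.
Modified duration = D_Mac / (1 + y) = 6.75970 / 1.0715 = 6.30864 years.

6.309 years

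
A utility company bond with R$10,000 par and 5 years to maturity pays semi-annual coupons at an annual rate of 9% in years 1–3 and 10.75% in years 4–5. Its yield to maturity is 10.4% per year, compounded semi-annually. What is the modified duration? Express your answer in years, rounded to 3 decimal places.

Periodic yield y = 0.052. First find Macaulay duration:
  t   CF        PV=CF/(1+0.052)^t    t·PV
  1       450.00       427.7567       427.7567
  2       450.00       406.6128       813.2256
  3       450.00       386.5141     1,159.5422
  4       450.00       367.4088     1,469.6352
  5       450.00       349.2479     1,746.2395
  6       450.00       331.9847     1,991.9082
  7       537.50       376.9366     2,638.5561
  8       537.50       358.3047     2,866.4379
  9       537.50       340.5939     3,065.3447
  10   10,537.50     6,347.1709    63,471.7086
  Σ                  9,692.5310    79,650.3547
P = 9,692.5310; Macaulay duration = 79,650.3547 / 9,692.5310 = 8.21770 half-year periods = 4.10885 years.
Modified duration = D_Mac / (1 + y) = 4.10885 / 1.052 = 3.90575 years.

3.906 years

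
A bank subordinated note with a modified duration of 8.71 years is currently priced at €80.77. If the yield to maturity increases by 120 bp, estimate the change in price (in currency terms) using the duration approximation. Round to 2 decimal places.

-€8.44

Duration approximation: ΔP/P ≈ -D_mod · Δy = -8.71 × (+0.012) = -0.104520.
ΔP ≈ 80.77 × (-0.104520) = -8.4420804.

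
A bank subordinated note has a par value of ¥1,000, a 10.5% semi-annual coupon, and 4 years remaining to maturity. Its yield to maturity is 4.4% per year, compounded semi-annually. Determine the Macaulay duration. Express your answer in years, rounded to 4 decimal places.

3.4359 years

Periodic yield y = 0.022. Discount each cash flow and weight by its period:
  t   CF        PV=CF/(1+0.022)^t    t·PV
  1        52.50        51.3699        51.3699
  2        52.50        50.2641       100.5281
  3        52.50        49.1820       147.5461
  4        52.50        48.1233       192.4933
  5        52.50        47.0874       235.4371
  6        52.50        46.0738       276.4427
  7        52.50        45.0820       315.5739
  8     1,052.50       884.3312     7,074.6494
  Σ                  1,221.5137     8,394.0406
Price P = Σ PV = 1,221.5137.
Macaulay duration = Σ(t·PV) / P = 8,394.0406 / 1,221.5137 = 6.87184 half-year periods.
In years: 6.87184 / 2 = 3.43592 years.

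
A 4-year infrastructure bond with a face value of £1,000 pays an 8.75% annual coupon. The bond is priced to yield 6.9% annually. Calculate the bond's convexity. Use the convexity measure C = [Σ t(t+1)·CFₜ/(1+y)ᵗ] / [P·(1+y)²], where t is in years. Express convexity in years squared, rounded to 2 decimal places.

14.93

With y = 0.069:
  t   CF        PV=CF/(1+0.069)^t    t·PV        t(t+1)·PV
  1        87.50        81.8522        81.8522         163.7044
  2        87.50        76.5689       153.1379         459.4136
  3        87.50        71.6267       214.8801         859.5204
  4     1,087.50       832.7573     3,331.0292      16,655.1459
  Σ                  1,062.8051     3,780.8994      18,137.7843
P = 1,062.8051.
Convexity = Σ t(t+1)·PV / [P·(1+y)²] = 18,137.7843 / (1,062.8051 × 1.142761) = 14.93397.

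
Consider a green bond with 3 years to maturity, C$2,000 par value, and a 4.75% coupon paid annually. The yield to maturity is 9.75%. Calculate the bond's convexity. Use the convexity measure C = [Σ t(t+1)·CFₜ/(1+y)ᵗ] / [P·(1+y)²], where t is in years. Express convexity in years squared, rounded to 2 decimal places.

9.33

With y = 0.0975:
  t   CF        PV=CF/(1+0.0975)^t    t·PV        t(t+1)·PV
  1        95.00        86.5604        86.5604         173.1207
  2        95.00        78.8705       157.7410         473.2229
  3     2,095.00     1,584.7853     4,754.3560      19,017.4239
  Σ                  1,750.2162     4,998.6573      19,663.7676
P = 1,750.2162.
Convexity = Σ t(t+1)·PV / [P·(1+y)²] = 19,663.7676 / (1,750.2162 × 1.204506) = 9.32752.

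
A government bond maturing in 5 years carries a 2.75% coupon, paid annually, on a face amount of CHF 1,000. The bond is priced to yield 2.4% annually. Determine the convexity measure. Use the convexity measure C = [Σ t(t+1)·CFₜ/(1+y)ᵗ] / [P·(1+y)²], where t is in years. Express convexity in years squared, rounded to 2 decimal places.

With y = 0.024:
  t   CF        PV=CF/(1+0.024)^t    t·PV        t(t+1)·PV
  1        27.50        26.8555        26.8555          53.7109
  2        27.50        26.2260        52.4521         157.3563
  3        27.50        25.6114        76.8341         307.3364
  4        27.50        25.0111       100.0444         500.2221
  5     1,027.50       912.6033     4,563.0166      27,378.0998
  Σ                  1,016.3073     4,819.2027      28,396.7255
P = 1,016.3073.
Convexity = Σ t(t+1)·PV / [P·(1+y)²] = 28,396.7255 / (1,016.3073 × 1.048576) = 26.64669.

26.65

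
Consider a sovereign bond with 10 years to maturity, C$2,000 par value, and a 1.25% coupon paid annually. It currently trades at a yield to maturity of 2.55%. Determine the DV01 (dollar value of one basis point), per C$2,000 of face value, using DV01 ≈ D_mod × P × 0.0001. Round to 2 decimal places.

C$1.63

Periodic yield y = 0.0255.
  t   CF        PV=CF/(1+0.0255)^t    t·PV
  1        25.00        24.3784        24.3784
  2        25.00        23.7722        47.5443
  3        25.00        23.1810        69.5431
  4        25.00        22.6046        90.4185
  5        25.00        22.0425       110.2127
  6        25.00        21.4944       128.9666
  7        25.00        20.9600       146.7197
  8        25.00        20.4388       163.5101
  9        25.00        19.9305       179.3748
  10    2,025.00     1,574.2307    15,742.3071
  Σ                  1,773.0331    16,702.9754
P = 1,773.0331; D_Mac = 9.42057 yrs; D_mod = 9.18631 yrs.
DV01 ≈ 9.18631 × 1,773.0331 × 0.0001 = 1.628764.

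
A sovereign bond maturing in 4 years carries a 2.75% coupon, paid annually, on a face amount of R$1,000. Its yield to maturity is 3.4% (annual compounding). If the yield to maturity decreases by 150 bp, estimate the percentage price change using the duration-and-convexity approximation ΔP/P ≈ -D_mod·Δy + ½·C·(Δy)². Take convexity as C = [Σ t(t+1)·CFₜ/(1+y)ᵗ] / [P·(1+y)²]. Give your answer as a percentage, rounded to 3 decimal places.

+5.770%

With y = 0.034:
  t   CF        PV=CF/(1+0.034)^t    t·PV        t(t+1)·PV
  1        27.50        26.5957        26.5957          53.1915
  2        27.50        25.7212        51.4424         154.3273
  3        27.50        24.8755        74.6264         298.5055
  4     1,027.50       898.8758     3,595.5031      17,977.5155
  Σ                    976.0682     3,748.1677      18,483.5398
P = 976.0682; D_Mac = 3.84007 yrs; D_mod = 3.71380 yrs; C = 17.71185.
Duration effect: -3.71380 × (-0.015) = +0.055707
Convexity effect: 0.5 × 17.71185 × (-0.015)² = +0.0019926
ΔP/P ≈ +0.055707 + 0.0019926 = +0.057700 = +5.7700%.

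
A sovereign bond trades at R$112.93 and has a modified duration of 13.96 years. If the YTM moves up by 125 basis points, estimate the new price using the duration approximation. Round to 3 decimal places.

Duration approximation: ΔP/P ≈ -D_mod · Δy = -13.96 × (+0.0125) = -0.174500.
New price ≈ 112.93 × (1 - 0.174500) = 93.223715.

R$93.224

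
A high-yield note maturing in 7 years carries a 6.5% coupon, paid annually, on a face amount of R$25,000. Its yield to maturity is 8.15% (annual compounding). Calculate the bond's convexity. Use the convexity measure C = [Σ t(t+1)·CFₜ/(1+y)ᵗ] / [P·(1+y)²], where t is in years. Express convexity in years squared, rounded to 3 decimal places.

36.934

With y = 0.0815:
  t   CF        PV=CF/(1+0.0815)^t    t·PV        t(t+1)·PV
  1     1,625.00     1,502.5428     1,502.5428       3,005.0855
  2     1,625.00     1,389.3137     2,778.6274       8,335.8822
  3     1,625.00     1,284.6174     3,853.8521      15,415.4086
  4     1,625.00     1,187.8108     4,751.2432      23,756.2160
  5     1,625.00     1,098.2994     5,491.4970      32,948.9820
  6     1,625.00     1,015.5334     6,093.2006      42,652.4039
  7    26,625.00    15,385.2285   107,696.5993     861,572.7946
  Σ                 22,863.3459   132,167.5624     987,686.7728
P = 22,863.3459.
Convexity = Σ t(t+1)·PV / [P·(1+y)²] = 987,686.7728 / (22,863.3459 × 1.169642) = 36.93400.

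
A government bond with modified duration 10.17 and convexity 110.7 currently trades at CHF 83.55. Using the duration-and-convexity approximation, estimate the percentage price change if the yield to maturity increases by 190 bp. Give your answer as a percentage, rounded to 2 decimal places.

Duration effect: -D_mod·Δy = -10.17 × (+0.019) = -0.193230
Convexity effect: ½·C·(Δy)² = 0.5 × 110.7 × (0.019)² = +0.01998135
ΔP/P ≈ -0.193230 + 0.01998135 = -0.17324865
= -17.324865%.

-17.32%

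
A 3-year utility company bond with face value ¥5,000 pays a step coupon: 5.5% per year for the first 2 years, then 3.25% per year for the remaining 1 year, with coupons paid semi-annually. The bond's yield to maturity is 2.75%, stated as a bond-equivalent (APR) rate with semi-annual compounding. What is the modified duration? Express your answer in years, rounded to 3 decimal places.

2.778 years

Periodic yield y = 0.01375. First find Macaulay duration:
  t   CF        PV=CF/(1+0.01375)^t    t·PV
  1       137.50       135.6350       135.6350
  2       137.50       133.7953       267.5907
  3       137.50       131.9806       395.9418
  4       137.50       130.1905       520.7619
  5        81.25        75.8873       379.4364
  6     5,081.25     4,681.5036    28,089.0215
  Σ                  5,288.9923    29,788.3873
P = 5,288.9923; Macaulay duration = 29,788.3873 / 5,288.9923 = 5.63215 half-year periods = 2.81607 years.
Modified duration = D_Mac / (1 + y) = 2.81607 / 1.01375 = 2.77788 years.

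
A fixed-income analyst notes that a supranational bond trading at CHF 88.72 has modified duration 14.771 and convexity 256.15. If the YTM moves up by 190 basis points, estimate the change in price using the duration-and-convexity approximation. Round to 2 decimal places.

-CHF 20.80

Duration effect: -D_mod·Δy = -14.771 × (+0.019) = -0.280649
Convexity effect: ½·C·(Δy)² = 0.5 × 256.15 × (0.019)² = +0.046235075
ΔP/P ≈ -0.280649 + 0.046235075 = -0.234413925
ΔP ≈ 88.72 × (-0.234413925) = -20.797203426.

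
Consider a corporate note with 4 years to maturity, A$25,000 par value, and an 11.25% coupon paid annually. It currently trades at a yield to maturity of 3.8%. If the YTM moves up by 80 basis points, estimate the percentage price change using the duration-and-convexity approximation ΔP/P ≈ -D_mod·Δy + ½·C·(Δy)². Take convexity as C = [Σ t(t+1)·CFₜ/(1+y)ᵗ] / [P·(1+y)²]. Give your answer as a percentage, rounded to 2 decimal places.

With y = 0.038:
  t   CF        PV=CF/(1+0.038)^t    t·PV        t(t+1)·PV
  1     2,812.50     2,709.5376     2,709.5376       5,419.0751
  2     2,812.50     2,610.3445     5,220.6890      15,662.0669
  3     2,812.50     2,514.7827     7,544.3482      30,177.3929
  4    27,812.50    23,958.0030    95,832.0118     479,160.0592
  Σ                 31,792.6678   111,306.5866     530,418.5941
P = 31,792.6678; D_Mac = 3.50101 yrs; D_mod = 3.37285 yrs; C = 15.48450.
Duration effect: -3.37285 × (+0.008) = -0.026983
Convexity effect: 0.5 × 15.48450 × (0.008)² = +0.0004955
ΔP/P ≈ -0.026983 + 0.0004955 = -0.026487 = -2.6487%.

-2.65%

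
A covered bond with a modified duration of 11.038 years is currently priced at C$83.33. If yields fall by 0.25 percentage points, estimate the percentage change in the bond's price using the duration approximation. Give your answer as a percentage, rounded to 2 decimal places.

Duration approximation: ΔP/P ≈ -D_mod · Δy = -11.038 × (-0.0025) = +0.027595.
As a percentage: +2.7595%.

+2.76%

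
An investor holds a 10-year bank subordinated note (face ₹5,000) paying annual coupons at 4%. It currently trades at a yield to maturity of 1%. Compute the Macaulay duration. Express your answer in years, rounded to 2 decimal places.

Periodic yield y = 0.01. Discount each cash flow and weight by its year:
  t   CF        PV=CF/(1+0.01)^t    t·PV
  1       200.00       198.0198       198.0198
  2       200.00       196.0592       392.1184
  3       200.00       194.1180       582.3541
  4       200.00       192.1961       768.7843
  5       200.00       190.2931       951.4657
  6       200.00       188.4090     1,130.4543
  7       200.00       186.5436     1,305.8053
  8       200.00       184.6966     1,477.5732
  9       200.00       182.8680     1,645.8117
  10    5,200.00     4,707.4922    47,074.9216
  Σ                  6,420.6957    55,527.3083
Price P = Σ PV = 6,420.6957.
Macaulay duration = Σ(t·PV) / P = 55,527.3083 / 6,420.6957 = 8.64818 years.

8.65 years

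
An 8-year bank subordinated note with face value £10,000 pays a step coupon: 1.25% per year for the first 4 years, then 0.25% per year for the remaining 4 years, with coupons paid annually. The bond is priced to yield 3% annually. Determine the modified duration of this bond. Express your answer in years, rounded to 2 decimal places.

Periodic yield y = 0.03. First find Macaulay duration:
  t   CF        PV=CF/(1+0.03)^t    t·PV
  1       125.00       121.3592       121.3592
  2       125.00       117.8245       235.6490
  3       125.00       114.3927       343.1781
  4       125.00       111.0609       444.2435
  5        25.00        21.5652       107.8261
  6        25.00        20.9371       125.6226
  7        25.00        20.3273       142.2910
  8    10,025.00     7,913.8276    63,310.6206
  Σ                  8,441.2945    64,830.7902
P = 8,441.2945; Macaulay duration = 64,830.7902 / 8,441.2945 = 7.68020 years.
Modified duration = D_Mac / (1 + y) = 7.68020 / 1.03 = 7.45650 years.

7.46 years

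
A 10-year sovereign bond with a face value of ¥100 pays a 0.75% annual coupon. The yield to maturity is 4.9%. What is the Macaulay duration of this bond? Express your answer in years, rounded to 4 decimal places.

Periodic yield y = 0.049. Discount each cash flow and weight by its year:
  t   CF        PV=CF/(1+0.049)^t    t·PV
  1         0.75         0.7150         0.7150
  2         0.75         0.6816         1.3631
  3         0.75         0.6497         1.9492
  4         0.75         0.6194         2.4775
  5         0.75         0.5905         2.9523
  6         0.75         0.5629         3.3772
  7         0.75         0.5366         3.7560
  8         0.75         0.5115         4.0921
  9         0.75         0.4876         4.3886
  10      100.75        62.4439       624.4392
  Σ                     67.7986       649.5103
Price P = Σ PV = 67.7986.
Macaulay duration = Σ(t·PV) / P = 649.5103 / 67.7986 = 9.57999 years.

9.5800 years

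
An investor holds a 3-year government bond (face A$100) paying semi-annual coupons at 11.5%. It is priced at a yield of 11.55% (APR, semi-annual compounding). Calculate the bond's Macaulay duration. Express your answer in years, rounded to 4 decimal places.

2.6203 years

Periodic yield y = 0.05775. Discount each cash flow and weight by its period:
  t   CF        PV=CF/(1+0.05775)^t    t·PV
  1         5.75         5.4361         5.4361
  2         5.75         5.1393        10.2785
  3         5.75         4.8587        14.5761
  4         5.75         4.5934        18.3737
  5         5.75         4.3426        21.7131
  6       105.75        75.5061       453.0367
  Σ                     99.8762       523.4142
Price P = Σ PV = 99.8762.
Macaulay duration = Σ(t·PV) / P = 523.4142 / 99.8762 = 5.24063 half-year periods.
In years: 5.24063 / 2 = 2.62032 years.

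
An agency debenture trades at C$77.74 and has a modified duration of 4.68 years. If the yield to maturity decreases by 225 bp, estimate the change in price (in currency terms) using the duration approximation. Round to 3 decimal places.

+C$8.186

Duration approximation: ΔP/P ≈ -D_mod · Δy = -4.68 × (-0.0225) = +0.105300.
ΔP ≈ 77.74 × (+0.105300) = +8.186022.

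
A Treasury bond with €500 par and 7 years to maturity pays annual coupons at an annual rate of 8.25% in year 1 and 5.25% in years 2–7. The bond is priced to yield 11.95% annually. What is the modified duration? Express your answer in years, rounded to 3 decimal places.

Periodic yield y = 0.1195. First find Macaulay duration:
  t   CF        PV=CF/(1+0.1195)^t    t·PV
  1        41.25        36.8468        36.8468
  2        26.25        20.9450        41.8901
  3        26.25        18.7093        56.1278
  4        26.25        16.7122        66.8487
  5        26.25        14.9282        74.6412
  6        26.25        13.3347        80.0085
  7       526.25       238.7940     1,671.5581
  Σ                    360.2703     2,027.9212
P = 360.2703; Macaulay duration = 2,027.9212 / 360.2703 = 5.62889 years.
Modified duration = D_Mac / (1 + y) = 5.62889 / 1.1195 = 5.02804 years.

5.028 years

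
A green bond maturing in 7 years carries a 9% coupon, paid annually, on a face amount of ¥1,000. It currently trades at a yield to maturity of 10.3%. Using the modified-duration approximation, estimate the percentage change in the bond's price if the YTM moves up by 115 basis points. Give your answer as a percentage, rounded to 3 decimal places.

-5.663%

Periodic yield y = 0.103. Modified duration first:
  t   CF        PV=CF/(1+0.103)^t    t·PV
  1        90.00        81.5956        81.5956
  2        90.00        73.9761       147.9522
  3        90.00        67.0681       201.2043
  4        90.00        60.8052       243.2207
  5        90.00        55.1271       275.6354
  6        90.00        49.9792       299.8753
  7     1,090.00       548.7795     3,841.4568
  Σ                    937.3308     5,090.9402
P = 937.3308; D_Mac = 5.43132 yrs; D_mod = 5.43132/(1+0.103) = 4.92413 yrs.
ΔP/P ≈ -D_mod · Δy = -4.92413 × (+0.0115) = -0.056628 = -5.6628%.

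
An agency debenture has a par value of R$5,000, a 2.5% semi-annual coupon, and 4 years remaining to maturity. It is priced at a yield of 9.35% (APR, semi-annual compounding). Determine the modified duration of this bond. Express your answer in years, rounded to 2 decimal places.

Periodic yield y = 0.04675. First find Macaulay duration:
  t   CF        PV=CF/(1+0.04675)^t    t·PV
  1        62.50        59.7086        59.7086
  2        62.50        57.0419       114.0838
  3        62.50        54.4943       163.4829
  4        62.50        52.0605       208.2419
  5        62.50        49.7353       248.6767
  6        62.50        47.5141       285.0844
  7        62.50        45.3920       317.7439
  8     5,062.50     3,512.5400    28,100.3201
  Σ                  3,878.4867    29,497.3424
P = 3,878.4867; Macaulay duration = 29,497.3424 / 3,878.4867 = 7.60537 half-year periods = 3.80269 years.
Modified duration = D_Mac / (1 + y) = 3.80269 / 1.04675 = 3.63285 years.

3.63 years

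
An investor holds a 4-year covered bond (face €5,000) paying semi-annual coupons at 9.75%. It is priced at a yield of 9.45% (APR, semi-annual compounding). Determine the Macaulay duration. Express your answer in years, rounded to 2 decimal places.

Periodic yield y = 0.04725. Discount each cash flow and weight by its period:
  t   CF        PV=CF/(1+0.04725)^t    t·PV
  1       243.75       232.7524       232.7524
  2       243.75       222.2511       444.5022
  3       243.75       212.2235       636.6706
  4       243.75       202.6484       810.5935
  5       243.75       193.5053       967.5263
  6       243.75       184.7747     1,108.6480
  7       243.75       176.4380     1,235.0658
  8     5,243.75     3,624.4242    28,995.3939
  Σ                  5,049.0176    34,431.1526
Price P = Σ PV = 5,049.0176.
Macaulay duration = Σ(t·PV) / P = 34,431.1526 / 5,049.0176 = 6.81938 half-year periods.
In years: 6.81938 / 2 = 3.40969 years.

3.41 years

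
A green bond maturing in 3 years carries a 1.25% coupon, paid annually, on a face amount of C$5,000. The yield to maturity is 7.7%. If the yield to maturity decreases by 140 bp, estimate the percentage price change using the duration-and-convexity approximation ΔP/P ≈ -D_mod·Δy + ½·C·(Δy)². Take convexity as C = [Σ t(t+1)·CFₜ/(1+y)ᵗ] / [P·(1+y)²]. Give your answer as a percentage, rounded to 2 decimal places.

With y = 0.077:
  t   CF        PV=CF/(1+0.077)^t    t·PV        t(t+1)·PV
  1        62.50        58.0316        58.0316         116.0631
  2        62.50        53.8826       107.7652         323.2956
  3     5,062.50     4,052.4524    12,157.3573      48,629.4292
  Σ                  4,164.3666    12,323.1541      49,068.7880
P = 4,164.3666; D_Mac = 2.95919 yrs; D_mod = 2.74762 yrs; C = 10.15839.
Duration effect: -2.74762 × (-0.014) = +0.038467
Convexity effect: 0.5 × 10.15839 × (-0.014)² = +0.0009955
ΔP/P ≈ +0.038467 + 0.0009955 = +0.039462 = +3.9462%.

+3.95%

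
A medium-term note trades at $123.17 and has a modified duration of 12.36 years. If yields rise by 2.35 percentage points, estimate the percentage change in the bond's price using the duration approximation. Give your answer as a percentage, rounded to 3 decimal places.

Duration approximation: ΔP/P ≈ -D_mod · Δy = -12.36 × (+0.0235) = -0.290460.
As a percentage: -29.0460%.

-29.046%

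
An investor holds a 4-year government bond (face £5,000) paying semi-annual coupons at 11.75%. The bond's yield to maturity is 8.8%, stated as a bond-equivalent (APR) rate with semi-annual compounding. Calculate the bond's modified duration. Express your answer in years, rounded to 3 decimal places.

3.199 years

Periodic yield y = 0.044. First find Macaulay duration:
  t   CF        PV=CF/(1+0.044)^t    t·PV
  1       293.75       281.3697       281.3697
  2       293.75       269.5112       539.0225
  3       293.75       258.1525       774.4576
  4       293.75       247.2725       989.0901
  5       293.75       236.8511     1,184.2554
  6       293.75       226.8689     1,361.2131
  7       293.75       217.3073     1,521.1513
  8     5,293.75     3,751.1069    30,008.8550
  Σ                  5,488.4402    36,659.4149
P = 5,488.4402; Macaulay duration = 36,659.4149 / 5,488.4402 = 6.67939 half-year periods = 3.33969 years.
Modified duration = D_Mac / (1 + y) = 3.33969 / 1.044 = 3.19894 years.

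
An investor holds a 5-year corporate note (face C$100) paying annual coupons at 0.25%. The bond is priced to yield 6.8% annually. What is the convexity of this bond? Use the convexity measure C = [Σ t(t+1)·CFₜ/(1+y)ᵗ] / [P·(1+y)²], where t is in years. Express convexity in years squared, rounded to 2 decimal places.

With y = 0.068:
  t   CF        PV=CF/(1+0.068)^t    t·PV        t(t+1)·PV
  1         0.25         0.2341         0.2341           0.4682
  2         0.25         0.2192         0.4384           1.3151
  3         0.25         0.2052         0.6157           2.4627
  4         0.25         0.1922         0.7686           3.8431
  5       100.25        72.1486       360.7432       2,164.4590
  Σ                     72.9993       362.7999       2,172.5481
P = 72.9993.
Convexity = Σ t(t+1)·PV / [P·(1+y)²] = 2,172.5481 / (72.9993 × 1.140624) = 26.09206.

26.09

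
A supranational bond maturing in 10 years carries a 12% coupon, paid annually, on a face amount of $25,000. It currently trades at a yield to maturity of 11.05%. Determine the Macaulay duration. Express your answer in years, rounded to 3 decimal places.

Periodic yield y = 0.1105. Discount each cash flow and weight by its year:
  t   CF        PV=CF/(1+0.1105)^t    t·PV
  1     3,000.00     2,701.4858     2,701.4858
  2     3,000.00     2,432.6752     4,865.3504
  3     3,000.00     2,190.6125     6,571.8376
  4     3,000.00     1,972.6362     7,890.5449
  5     3,000.00     1,776.3496     8,881.7480
  6     3,000.00     1,599.5944     9,597.5665
  7     3,000.00     1,440.4272    10,082.9904
  8     3,000.00     1,297.0979    10,376.7831
  9     3,000.00     1,168.0305    10,512.2746
  10   28,000.00     9,816.8556    98,168.5559
  Σ                 26,395.7650   169,649.1372
Price P = Σ PV = 26,395.7650.
Macaulay duration = Σ(t·PV) / P = 169,649.1372 / 26,395.7650 = 6.42713 years.

6.427 years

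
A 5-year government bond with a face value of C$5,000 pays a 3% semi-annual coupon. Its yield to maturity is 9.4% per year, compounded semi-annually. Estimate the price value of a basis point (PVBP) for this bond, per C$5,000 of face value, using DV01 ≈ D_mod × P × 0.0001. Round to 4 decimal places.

C$1.6522

Periodic yield y = 0.047.
  t   CF        PV=CF/(1+0.047)^t    t·PV
  1        75.00        71.6332        71.6332
  2        75.00        68.4176       136.8352
  3        75.00        65.3463       196.0390
  4        75.00        62.4129       249.6517
  5        75.00        59.6112       298.0560
  6        75.00        56.9352       341.6115
  7        75.00        54.3794       380.6559
  8        75.00        51.9383       415.5065
  9        75.00        49.6068       446.4611
  10    5,075.00     3,206.0422    32,060.4217
  Σ                  3,746.3232    34,596.8717
P = 3,746.3232; D_Mac = 9.23489 half-year periods = 4.61744 yrs; D_mod = 4.41017 yrs.
DV01 ≈ 4.41017 × 3,746.3232 × 0.0001 = 1.652191.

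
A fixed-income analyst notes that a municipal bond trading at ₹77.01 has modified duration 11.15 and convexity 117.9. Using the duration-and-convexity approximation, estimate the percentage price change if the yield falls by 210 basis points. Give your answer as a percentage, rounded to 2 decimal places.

+26.01%

Duration effect: -D_mod·Δy = -11.15 × (-0.021) = +0.234150
Convexity effect: ½·C·(Δy)² = 0.5 × 117.9 × (-0.021)² = +0.02599695
ΔP/P ≈ +0.234150 + 0.02599695 = +0.26014695
= +26.014695%.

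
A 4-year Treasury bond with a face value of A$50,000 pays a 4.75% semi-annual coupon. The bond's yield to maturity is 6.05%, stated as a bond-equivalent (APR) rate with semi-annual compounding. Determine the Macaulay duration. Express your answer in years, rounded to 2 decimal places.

3.68 years

Periodic yield y = 0.03025. Discount each cash flow and weight by its period:
  t   CF        PV=CF/(1+0.03025)^t    t·PV
  1     1,187.50     1,152.6329     1,152.6329
  2     1,187.50     1,118.7895     2,237.5789
  3     1,187.50     1,085.9398     3,257.8194
  4     1,187.50     1,054.0546     4,216.2186
  5     1,187.50     1,023.1057     5,115.5285
  6     1,187.50       993.0655     5,958.3928
  7     1,187.50       963.9073     6,747.3509
  8    51,187.50    40,329.5089   322,636.0712
  Σ                 47,721.0041   351,321.5931
Price P = Σ PV = 47,721.0041.
Macaulay duration = Σ(t·PV) / P = 351,321.5931 / 47,721.0041 = 7.36199 half-year periods.
In years: 7.36199 / 2 = 3.68100 years.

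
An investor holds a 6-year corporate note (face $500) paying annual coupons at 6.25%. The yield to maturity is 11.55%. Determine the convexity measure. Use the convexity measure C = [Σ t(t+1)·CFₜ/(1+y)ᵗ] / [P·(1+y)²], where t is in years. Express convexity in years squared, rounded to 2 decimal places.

26.82

With y = 0.1155:
  t   CF        PV=CF/(1+0.1155)^t    t·PV        t(t+1)·PV
  1        31.25        28.0143        28.0143          56.0287
  2        31.25        25.1137        50.2274         150.6823
  3        31.25        22.5134        67.5402         270.1609
  4        31.25        20.1823        80.7294         403.6470
  5        31.25        18.0926        90.4632         542.7795
  6       531.25       275.7284     1,654.3704      11,580.5927
  Σ                    389.6449     1,971.3450      13,003.8910
P = 389.6449.
Convexity = Σ t(t+1)·PV / [P·(1+y)²] = 13,003.8910 / (389.6449 × 1.244340) = 26.82040.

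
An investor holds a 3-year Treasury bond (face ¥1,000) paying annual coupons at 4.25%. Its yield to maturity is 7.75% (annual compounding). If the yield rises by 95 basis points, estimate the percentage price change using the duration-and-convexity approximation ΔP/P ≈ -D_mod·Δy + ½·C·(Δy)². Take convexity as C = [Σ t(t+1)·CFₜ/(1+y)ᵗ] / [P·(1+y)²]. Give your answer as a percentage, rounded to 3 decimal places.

With y = 0.0775:
  t   CF        PV=CF/(1+0.0775)^t    t·PV        t(t+1)·PV
  1        42.50        39.4432        39.4432          78.8863
  2        42.50        36.6062        73.2124         219.6371
  3     1,042.50       833.3438     2,500.0315      10,000.1260
  Σ                    909.3932     2,612.6870      10,298.6494
P = 909.3932; D_Mac = 2.87300 yrs; D_mod = 2.66636 yrs; C = 9.75425.
Duration effect: -2.66636 × (+0.0095) = -0.025330
Convexity effect: 0.5 × 9.75425 × (0.0095)² = +0.0004402
ΔP/P ≈ -0.025330 + 0.0004402 = -0.024890 = -2.4890%.

-2.489%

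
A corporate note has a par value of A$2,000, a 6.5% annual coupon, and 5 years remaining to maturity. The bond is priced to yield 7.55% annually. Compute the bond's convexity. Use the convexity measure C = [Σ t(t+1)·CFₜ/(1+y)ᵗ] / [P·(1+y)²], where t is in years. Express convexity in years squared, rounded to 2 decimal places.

With y = 0.0755:
  t   CF        PV=CF/(1+0.0755)^t    t·PV        t(t+1)·PV
  1       130.00       120.8740       120.8740         241.7480
  2       130.00       112.3887       224.7773         674.3320
  3       130.00       104.4990       313.4970       1,253.9879
  4       130.00        97.1632       388.6527       1,943.2635
  5     2,130.00     1,480.2243     7,401.1215      44,406.7290
  Σ                  1,915.1491     8,448.9225      48,520.0605
P = 1,915.1491.
Convexity = Σ t(t+1)·PV / [P·(1+y)²] = 48,520.0605 / (1,915.1491 × 1.156700) = 21.90271.

21.90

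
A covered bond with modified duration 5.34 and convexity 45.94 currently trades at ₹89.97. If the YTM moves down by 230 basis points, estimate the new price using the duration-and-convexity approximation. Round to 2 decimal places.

₹102.11

Duration effect: -D_mod·Δy = -5.34 × (-0.023) = +0.122820
Convexity effect: ½·C·(Δy)² = 0.5 × 45.94 × (-0.023)² = +0.01215113
ΔP/P ≈ +0.122820 + 0.01215113 = +0.13497113
New price ≈ 89.97 × (1 + 0.13497113) = 102.1133525661.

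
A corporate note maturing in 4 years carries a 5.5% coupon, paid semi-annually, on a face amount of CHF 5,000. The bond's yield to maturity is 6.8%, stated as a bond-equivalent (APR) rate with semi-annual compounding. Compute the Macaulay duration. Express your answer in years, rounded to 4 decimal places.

3.6348 years

Periodic yield y = 0.034. Discount each cash flow and weight by its period:
  t   CF        PV=CF/(1+0.034)^t    t·PV
  1       137.50       132.9787       132.9787
  2       137.50       128.6061       257.2122
  3       137.50       124.3773       373.1319
  4       137.50       120.2875       481.1500
  5       137.50       116.3322       581.6611
  6       137.50       112.5070       675.0419
  7       137.50       108.8075       761.6527
  8     5,137.50     3,931.7648    31,454.1180
  Σ                  4,775.6611    34,716.9465
Price P = Σ PV = 4,775.6611.
Macaulay duration = Σ(t·PV) / P = 34,716.9465 / 4,775.6611 = 7.26956 half-year periods.
In years: 7.26956 / 2 = 3.63478 years.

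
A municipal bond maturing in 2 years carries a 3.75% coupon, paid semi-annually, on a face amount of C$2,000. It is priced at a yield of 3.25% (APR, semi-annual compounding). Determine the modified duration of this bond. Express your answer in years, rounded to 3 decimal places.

Periodic yield y = 0.01625. First find Macaulay duration:
  t   CF        PV=CF/(1+0.01625)^t    t·PV
  1        37.50        36.9004        36.9004
  2        37.50        36.3103        72.6207
  3        37.50        35.7297       107.1892
  4     2,037.50     1,910.2728     7,641.0910
  Σ                  2,019.2132     7,857.8012
P = 2,019.2132; Macaulay duration = 7,857.8012 / 2,019.2132 = 3.89152 half-year periods = 1.94576 years.
Modified duration = D_Mac / (1 + y) = 1.94576 / 1.01625 = 1.91465 years.

1.915 years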